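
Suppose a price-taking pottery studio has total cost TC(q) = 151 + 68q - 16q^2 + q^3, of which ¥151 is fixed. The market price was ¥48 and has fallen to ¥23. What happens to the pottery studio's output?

Output falls from 10 to 9

AVC = 68 - 16q + q^2, minimized at q = 8 where min AVC = ¥4. MC = 68 - 32q + 3q^2.
With P = ¥48 above the shutdown price, P = MC gives q = 10.
At P = ¥23 ≥ min AVC, set P = MC: q = 9. The firm stays open but cuts output.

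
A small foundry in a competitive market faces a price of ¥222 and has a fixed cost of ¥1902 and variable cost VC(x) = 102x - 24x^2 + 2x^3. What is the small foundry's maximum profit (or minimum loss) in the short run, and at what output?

Profit = -¥302 at x = 10

AVC = 102 - 24x + 2x^2 has its minimum ¥30 at x = 6; price ¥222 clears that bar, so the firm operates.
With MC = 102 - 48x + 6x^2, P = MC on the upward-sloping part at x* = 10.
TR = 222·10 = 2220. TC = 1902 + 620 = 2522. Profit = 2220 − 2522 = -¥302.
By producing, the firm covers all variable cost plus ¥1600 of fixed cost; shutting down would lose the full ¥1902.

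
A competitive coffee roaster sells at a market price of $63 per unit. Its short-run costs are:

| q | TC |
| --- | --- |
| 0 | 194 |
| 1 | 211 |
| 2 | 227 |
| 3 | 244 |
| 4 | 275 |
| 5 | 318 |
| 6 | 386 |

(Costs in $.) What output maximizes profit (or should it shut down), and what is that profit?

q = 5; profit = -$3

Profit at each row (π = 63q − TC): q=0: -194; q=1: -148; q=2: -101; q=3: -55; q=4: -23; q=5: -3; q=6: -8.
Profit is maximized at q = 5. AVC there is 124/5 = $24.80 ≤ P, so producing beats shutting down (which would give -$194).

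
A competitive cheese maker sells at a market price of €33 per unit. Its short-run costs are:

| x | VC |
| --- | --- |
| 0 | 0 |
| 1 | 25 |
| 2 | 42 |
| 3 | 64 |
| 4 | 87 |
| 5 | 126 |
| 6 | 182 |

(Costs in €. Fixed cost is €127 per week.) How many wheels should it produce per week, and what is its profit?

Compute π = P·x − TC at each output: x=0: -127; x=1: -119; x=2: -103; x=3: -92; x=4: -82; x=5: -88; x=6: -111.
Profit is maximized at x = 4. AVC there is 87/4 = €21.75 ≤ P, so producing beats shutting down (which would give -€127).

x = 4; profit = -€82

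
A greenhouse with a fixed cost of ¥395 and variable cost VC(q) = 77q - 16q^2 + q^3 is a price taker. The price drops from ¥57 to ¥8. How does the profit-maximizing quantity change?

Output falls from 10 to 0 (the firm shuts down)

MC = 77 - 32q + 3q^2; the shutdown threshold is min AVC = ¥13 (at q = 8).
At P = ¥57 ≥ min AVC, set P = MC on the rising branch: q = 10.
At P = ¥8 < min AVC = ¥13, price no longer covers variable cost at any output, so the firm shuts down: q = 0.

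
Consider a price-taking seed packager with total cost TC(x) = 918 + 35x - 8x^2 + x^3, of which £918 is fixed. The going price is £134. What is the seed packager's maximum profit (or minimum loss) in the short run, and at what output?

Profit = -£108 at x = 9

AVC = 35 - 8x + x^2; min AVC = £19 at x = 4. Since P = £134 ≥ min AVC, the firm produces.
MC = 35 - 16x + 3x^2. Setting P = MC and taking the root on the rising branch gives x* = 9.
TR = 134·9 = 1206. TC = 918 + 396 = 1314. Profit = 1206 − 1314 = -£108.
That loss of £108 beats the £918 the firm would lose by shutting down; producing recovers £810 of fixed cost.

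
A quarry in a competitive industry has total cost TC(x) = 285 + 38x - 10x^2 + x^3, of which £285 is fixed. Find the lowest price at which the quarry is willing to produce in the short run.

£13 per unit

Short-run supply begins at min AVC. From VC = 38x - 10x^2 + x^3, AVC = 38 - 10x + x^2.
dAVC/dx = -10 + 2x = 0 gives x = 5. min AVC = 38 - 10·5 + 5^2 = 13.
The firm shuts down for any P below £13.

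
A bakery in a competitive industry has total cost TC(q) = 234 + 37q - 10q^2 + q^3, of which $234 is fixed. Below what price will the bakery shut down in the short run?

The shutdown price is the minimum of AVC. VC = 37q - 10q^2 + q^3, so AVC = 37 - 10q + q^2.
dAVC/dq = -10 + 2q = 0 gives q = 5. min AVC = 37 - 10·5 + 5^2 = 12.
For P < $12 the firm produces nothing.

$12 per unit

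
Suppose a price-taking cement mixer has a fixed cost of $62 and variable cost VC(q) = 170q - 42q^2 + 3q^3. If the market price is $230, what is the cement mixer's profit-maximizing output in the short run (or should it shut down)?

From TC, MC = TC'(q) = 170 - 84q + 9q^2 and AVC = VC/q = 170 - 42q + 3q^2.
The AVC parabola has its vertex at q = 42/6 = 7, where AVC = 170 - 42·7 + 3·7^2 = $23.
P = $230 exceeds min AVC = $23, so the firm stays open.
Set P = MC: 230 = 170 - 84q + 9q^2 → -60 - 84q + 9q^2 = 0. The roots are q = -2/3 and q = 10; the profit-maximizing output is on the rising part of MC, so q* = 10.
Check: AVC at q = 10 is $50 ≤ P, so revenue covers variable cost.
Profit = P·q − TC = 230·10 − 562 = $1738.

Produce at q = 10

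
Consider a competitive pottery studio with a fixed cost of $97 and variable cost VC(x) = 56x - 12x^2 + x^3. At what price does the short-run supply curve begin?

Short-run supply begins at min AVC. From VC = 56x - 12x^2 + x^3, AVC = 56 - 12x + x^2.
At the minimum of AVC, MC = AVC. MC = 56 - 24x + 3x^2; setting MC = AVC gives 2x^2 - 12x = 0, so x = 6. min AVC = 20.
For P < $20 the firm produces nothing.

$20 per unit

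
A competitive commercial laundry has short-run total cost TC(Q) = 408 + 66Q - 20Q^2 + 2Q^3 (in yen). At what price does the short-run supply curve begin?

The firm shuts down when price falls below the minimum of average variable cost. AVC = VC/Q = 66 - 20Q + 2Q^2.
dAVC/dQ = -20 + 4Q = 0 gives Q = 5. min AVC = 66 - 20·5 + 2·5^2 = 16.
For P < ¥16 the firm produces nothing.

¥16 per unit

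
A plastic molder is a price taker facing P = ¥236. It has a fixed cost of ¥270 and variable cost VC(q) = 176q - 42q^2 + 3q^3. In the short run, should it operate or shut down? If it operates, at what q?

Produce at q = 10

Variable cost is VC = 176q - 42q^2 + 3q^3, so AVC = VC/q = 176 - 42q + 3q^2 and MC = dTC/dq = 176 - 84q + 9q^2.
AVC hits its minimum where MC = AVC, at q = 7, giving min AVC = 176 - 42·7 + 3·7^2 = ¥29.
Because ¥236 ≥ ¥29, revenue can cover variable cost; the firm operates.
Solving P = MC: -60 - 84q + 9q^2 = 0 ⇒ q = -2/3 or 10. On the upward-sloping branch, q* = 10.
Check: AVC at q = 10 is ¥56 ≤ P, so revenue covers variable cost.
Profit = P·q − TC = 236·10 − 830 = ¥1530.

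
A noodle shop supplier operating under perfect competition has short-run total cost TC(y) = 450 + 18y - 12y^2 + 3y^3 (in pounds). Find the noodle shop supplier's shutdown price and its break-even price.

AVC = 18 - 12y + 3y^2; minimized at y = 2, giving min AVC = £6. That is the shutdown price.
ATC = 450/y + 18 - 12y + 3y^2. Setting dATC/dy = −450/y^2 − 12 + 6y = 0 gives y = 5 (since 6·5^3 − 12·5^2 = 450).
min ATC = 450/5 + 18 − 12·5 + 3·5^2 = £123. That is the break-even price.
For £6 ≤ P < £123 the firm produces at a loss; below £6 it shuts down.

Shutdown price = £6; break-even price = £123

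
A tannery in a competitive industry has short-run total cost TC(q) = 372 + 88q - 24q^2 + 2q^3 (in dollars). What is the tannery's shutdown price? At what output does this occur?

$16 per unit, at q = 6

The shutdown price is the minimum of AVC. VC = 88q - 24q^2 + 2q^3, so AVC = 88 - 24q + 2q^2.
At the minimum of AVC, MC = AVC. MC = 88 - 48q + 6q^2; setting MC = AVC gives 4q^2 - 24q = 0, so q = 6. min AVC = 16.
For P < $16 the firm produces nothing.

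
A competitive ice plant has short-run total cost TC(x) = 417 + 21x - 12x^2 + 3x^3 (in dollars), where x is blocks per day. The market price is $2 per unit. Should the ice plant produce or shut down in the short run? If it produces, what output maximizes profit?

Strip out fixed cost: VC = 21x - 12x^2 + 3x^3. Then AVC = 21 - 12x + 3x^2 and MC = 21 - 24x + 9x^2.
The AVC parabola has its vertex at x = 12/6 = 2, where AVC = 21 - 12·2 + 3·2^2 = $9.
With P < min AVC ($2 < $9), every unit sold adds to the loss.
The firm minimizes its loss by shutting down and losing only its fixed cost of $417.

Shut down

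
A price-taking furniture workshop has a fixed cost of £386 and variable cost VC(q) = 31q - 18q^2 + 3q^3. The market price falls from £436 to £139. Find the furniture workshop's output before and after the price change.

Output falls from 9 to 6

AVC = 31 - 18q + 3q^2, minimized at q = 3 where min AVC = £4. MC = 31 - 36q + 9q^2.
At P = £436 ≥ min AVC, set P = MC on the rising branch: q = 9.
At P = £139 ≥ min AVC, set P = MC: q = 6. The firm stays open but cuts output.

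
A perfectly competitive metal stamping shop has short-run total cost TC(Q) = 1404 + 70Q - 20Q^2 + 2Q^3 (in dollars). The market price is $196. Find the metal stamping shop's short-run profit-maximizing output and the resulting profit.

AVC = 70 - 20Q + 2Q^2 has its minimum $20 at Q = 5; price $196 clears that bar, so the firm operates.
With MC = 70 - 40Q + 6Q^2, P = MC on the upward-sloping part at Q* = 9.
TR = 196·9 = 1764. TC = 1404 + 468 = 1872. Profit = 1764 − 1872 = -$108.
Shutting down would mean losing the fixed cost of $1404, so operating at a loss of $108 is better by $1296.

Profit = -$108 at Q = 9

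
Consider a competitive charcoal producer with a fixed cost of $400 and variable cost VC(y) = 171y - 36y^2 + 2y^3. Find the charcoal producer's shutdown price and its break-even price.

Shutdown price = min AVC. AVC = 171 - 36y + 2y^2, with vertex at y = 9 and minimum $9.
ATC = 400/y + 171 - 36y + 2y^2. Setting dATC/dy = −400/y^2 − 36 + 4y = 0 gives y = 10 (since 4·10^3 − 36·10^2 = 400).
min ATC = 400/10 + 171 − 36·10 + 2·10^2 = $51. That is the break-even price.
Between these two prices the firm operates at a loss; above $51 it earns a profit.

Shutdown price = $9; break-even price = $51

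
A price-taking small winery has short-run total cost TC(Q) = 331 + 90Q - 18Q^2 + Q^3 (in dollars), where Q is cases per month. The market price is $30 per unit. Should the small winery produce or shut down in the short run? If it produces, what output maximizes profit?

Produce at Q = 10

Strip out fixed cost: VC = 90Q - 18Q^2 + Q^3. Then AVC = 90 - 18Q + Q^2 and MC = 90 - 36Q + 3Q^2.
The AVC parabola has its vertex at Q = 18/2 = 9, where AVC = 90 - 18·9 + 9^2 = $9.
P = $30 exceeds min AVC = $9, so the firm stays open.
P = MC gives 60 - 36Q + 3Q^2 = 0, with roots 2 and 10. Take the larger (rising MC): Q* = 10.
Check: AVC at Q = 10 is $10 ≤ P, so revenue covers variable cost.
Profit = P·Q − TC = 30·10 − 431 = -$131, a loss, but smaller than the $331 fixed cost the firm would lose by shutting down.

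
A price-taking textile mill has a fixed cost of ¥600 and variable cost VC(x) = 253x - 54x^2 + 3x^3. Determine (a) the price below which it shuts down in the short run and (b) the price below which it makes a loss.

Shutdown price = min AVC. AVC = 253 - 54x + 3x^2, with vertex at x = 9 and minimum ¥10.
ATC = 600/x + 253 - 54x + 3x^2. Setting dATC/dx = −600/x^2 − 54 + 6x = 0 gives x = 10 (since 6·10^3 − 54·10^2 = 600).
min ATC = 600/10 + 253 − 54·10 + 3·10^2 = ¥73. That is the break-even price.
For ¥10 ≤ P < ¥73 the firm produces at a loss; below ¥10 it shuts down.

Shutdown price = ¥10; break-even price = ¥73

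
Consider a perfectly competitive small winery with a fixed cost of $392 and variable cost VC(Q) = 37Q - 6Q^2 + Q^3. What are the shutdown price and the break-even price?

Shutdown price = min AVC. AVC = 37 - 6Q + Q^2, with vertex at Q = 3 and minimum $28.
ATC = 392/Q + 37 - 6Q + Q^2. Setting dATC/dQ = −392/Q^2 − 6 + 2Q = 0 gives Q = 7 (since 2·7^3 − 6·7^2 = 392).
min ATC = 392/7 + 37 − 6·7 + 7^2 = $100. That is the break-even price.
For $28 ≤ P < $100 the firm produces at a loss; below $28 it shuts down.

Shutdown price = $28; break-even price = $100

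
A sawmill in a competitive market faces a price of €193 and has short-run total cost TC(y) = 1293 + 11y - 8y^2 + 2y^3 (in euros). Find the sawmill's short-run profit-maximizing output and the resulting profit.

AVC = 11 - 8y + 2y^2 has its minimum €3 at y = 2; price €193 clears that bar, so the firm operates.
MC = 11 - 16y + 6y^2. Setting P = MC and taking the root on the rising branch gives y* = 7.
TR = 193·7 = 1351. TC = 1293 + 371 = 1664. Profit = 1351 − 1664 = -€313.
By producing, the firm covers all variable cost plus €980 of fixed cost; shutting down would lose the full €1293.

Profit = -€313 at y = 7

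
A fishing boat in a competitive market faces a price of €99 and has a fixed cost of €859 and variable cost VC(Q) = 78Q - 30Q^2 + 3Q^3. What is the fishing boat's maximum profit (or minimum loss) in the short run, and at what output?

AVC = 78 - 30Q + 3Q^2; min AVC = €3 at Q = 5. Since P = €99 ≥ min AVC, the firm produces.
MC = 78 - 60Q + 9Q^2. Setting P = MC and taking the root on the rising branch gives Q* = 7.
TR = 99·7 = 693. TC = 859 + 105 = 964. Profit = 693 − 964 = -€271.
By producing, the firm covers all variable cost plus €588 of fixed cost; shutting down would lose the full €859.

Profit = -€271 at Q = 7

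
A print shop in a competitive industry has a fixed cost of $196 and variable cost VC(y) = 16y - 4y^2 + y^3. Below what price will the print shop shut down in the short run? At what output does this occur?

The shutdown price is the minimum of AVC. VC = 16y - 4y^2 + y^3, so AVC = 16 - 4y + y^2.
At the minimum of AVC, MC = AVC. MC = 16 - 8y + 3y^2; setting MC = AVC gives 2y^2 - 4y = 0, so y = 2. min AVC = 12.
The firm shuts down for any P below $12.

$12 per unit, at y = 2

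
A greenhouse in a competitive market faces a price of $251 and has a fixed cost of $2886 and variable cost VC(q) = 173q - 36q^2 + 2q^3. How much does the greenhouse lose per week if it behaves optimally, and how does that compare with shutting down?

Profit = -$182 at q = 13

AVC = 173 - 36q + 2q^2 has its minimum $11 at q = 9; price $251 clears that bar, so the firm operates.
MC = 173 - 72q + 6q^2. Setting P = MC and taking the root on the rising branch gives q* = 13.
TR = 251·13 = 3263. TC = 2886 + 559 = 3445. Profit = 3263 − 3445 = -$182.
That loss of $182 beats the $2886 the firm would lose by shutting down; producing recovers $2704 of fixed cost.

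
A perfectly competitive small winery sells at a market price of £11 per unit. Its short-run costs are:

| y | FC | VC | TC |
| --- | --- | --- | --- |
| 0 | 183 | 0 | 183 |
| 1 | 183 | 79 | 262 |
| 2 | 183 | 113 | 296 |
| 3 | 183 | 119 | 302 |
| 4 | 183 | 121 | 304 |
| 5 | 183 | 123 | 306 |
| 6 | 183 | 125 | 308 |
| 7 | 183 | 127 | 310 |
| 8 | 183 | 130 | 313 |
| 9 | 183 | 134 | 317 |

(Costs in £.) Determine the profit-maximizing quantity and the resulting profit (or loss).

Tabulate TR − TC: y=0: -183; y=1: -251; y=2: -274; y=3: -269; y=4: -260; y=5: -251; y=6: -242; y=7: -233; y=8: -225; y=9: -218.
Profit is highest at y = 0. Equivalently, the lowest AVC in the table is 134/9 ≈ £14.89 at y = 9, and P = £11 falls below it — price never covers variable cost, so the firm shuts down and loses only its fixed cost.

y = 0 (shut down); profit = -£183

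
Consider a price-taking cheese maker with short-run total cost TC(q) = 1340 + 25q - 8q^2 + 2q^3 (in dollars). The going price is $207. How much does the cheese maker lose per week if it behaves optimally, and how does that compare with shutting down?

Profit = -$360 at q = 7

AVC = 25 - 8q + 2q^2; min AVC = $17 at q = 2. Since P = $207 ≥ min AVC, the firm produces.
With MC = 25 - 16q + 6q^2, P = MC on the upward-sloping part at q* = 7.
TR = 207·7 = 1449. TC = 1340 + 469 = 1809. Profit = 1449 − 1809 = -$360.
That loss of $360 beats the $1340 the firm would lose by shutting down; producing recovers $980 of fixed cost.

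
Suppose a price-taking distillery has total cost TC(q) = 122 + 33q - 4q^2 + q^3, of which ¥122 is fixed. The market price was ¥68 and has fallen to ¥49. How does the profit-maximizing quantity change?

AVC = 33 - 4q + q^2, minimized at q = 2 where min AVC = ¥29. MC = 33 - 8q + 3q^2.
With P = ¥68 above the shutdown price, P = MC gives q = 5.
At P = ¥49 ≥ min AVC, set P = MC: q = 4. The firm stays open but cuts output.

Output falls from 5 to 4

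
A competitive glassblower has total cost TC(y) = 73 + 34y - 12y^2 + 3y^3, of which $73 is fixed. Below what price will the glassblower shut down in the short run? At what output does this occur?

The firm shuts down when price falls below the minimum of average variable cost. AVC = VC/y = 34 - 12y + 3y^2.
At the minimum of AVC, MC = AVC. MC = 34 - 24y + 9y^2; setting MC = AVC gives 6y^2 - 12y = 0, so y = 2. min AVC = 22.
So the shutdown price is $22.

$22 per unit, at y = 2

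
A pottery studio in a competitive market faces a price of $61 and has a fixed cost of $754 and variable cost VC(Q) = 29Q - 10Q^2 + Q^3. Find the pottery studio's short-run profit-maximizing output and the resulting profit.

AVC = 29 - 10Q + Q^2 has its minimum $4 at Q = 5; price $61 clears that bar, so the firm operates.
MC = 29 - 20Q + 3Q^2. Setting P = MC and taking the root on the rising branch gives Q* = 8.
TR = 61·8 = 488. TC = 754 + 104 = 858. Profit = 488 − 858 = -$370.
By producing, the firm covers all variable cost plus $384 of fixed cost; shutting down would lose the full $754.

Profit = -$370 at Q = 8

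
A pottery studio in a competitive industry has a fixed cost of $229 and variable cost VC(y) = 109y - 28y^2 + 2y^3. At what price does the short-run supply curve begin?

The shutdown price is the minimum of AVC. VC = 109y - 28y^2 + 2y^3, so AVC = 109 - 28y + 2y^2.
dAVC/dy = -28 + 4y = 0 gives y = 7. min AVC = 109 - 28·7 + 2·7^2 = 11.
So the shutdown price is $11.

$11 per unit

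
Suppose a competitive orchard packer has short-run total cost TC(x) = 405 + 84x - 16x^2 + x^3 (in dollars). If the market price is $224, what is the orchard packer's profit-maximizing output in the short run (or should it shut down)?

Produce at x = 14

From TC, MC = TC'(x) = 84 - 32x + 3x^2 and AVC = VC/x = 84 - 16x + x^2.
The AVC parabola has its vertex at x = 16/2 = 8, where AVC = 84 - 16·8 + 8^2 = $20.
Since P = $224 ≥ min AVC = $20, price covers variable cost and the firm should produce.
P = MC gives -140 - 32x + 3x^2 = 0, with roots -10/3 and 14. Take the larger (rising MC): x* = 14.
Check: AVC at x = 14 is $56 ≤ P, so revenue covers variable cost.
Profit = P·x − TC = 224·14 − 1189 = $1947.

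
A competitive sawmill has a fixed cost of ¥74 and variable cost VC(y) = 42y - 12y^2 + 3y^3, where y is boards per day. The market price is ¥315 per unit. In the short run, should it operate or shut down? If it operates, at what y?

Produce at y = 7

Strip out fixed cost: VC = 42y - 12y^2 + 3y^3. Then AVC = 42 - 12y + 3y^2 and MC = 42 - 24y + 9y^2.
AVC is minimized where dAVC/dy = -12 + 6y = 0, at y = 2; min AVC = 42 - 12·2 + 3·2^2 = ¥30.
Because ¥315 ≥ ¥30, revenue can cover variable cost; the firm operates.
Set P = MC: 315 = 42 - 24y + 9y^2 → -273 - 24y + 9y^2 = 0. The roots are y = -13/3 and y = 7; the profit-maximizing output is on the rising part of MC, so y* = 7.
Check: AVC at y = 7 is ¥105 ≤ P, so revenue covers variable cost.
Profit = P·y − TC = 315·7 − 809 = ¥1396.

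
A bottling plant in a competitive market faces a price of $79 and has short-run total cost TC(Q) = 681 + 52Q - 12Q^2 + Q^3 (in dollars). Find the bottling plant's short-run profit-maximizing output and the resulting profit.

AVC = 52 - 12Q + Q^2; min AVC = $16 at Q = 6. Since P = $79 ≥ min AVC, the firm produces.
With MC = 52 - 24Q + 3Q^2, P = MC on the upward-sloping part at Q* = 9.
TR = 79·9 = 711. TC = 681 + 225 = 906. Profit = 711 − 906 = -$195.
Shutting down would mean losing the fixed cost of $681, so operating at a loss of $195 is better by $486.

Profit = -$195 at Q = 9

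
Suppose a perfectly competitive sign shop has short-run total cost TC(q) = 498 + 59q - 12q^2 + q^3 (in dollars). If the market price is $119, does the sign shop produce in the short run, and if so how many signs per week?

Produce at q = 10

From TC, MC = TC'(q) = 59 - 24q + 3q^2 and AVC = VC/q = 59 - 12q + q^2.
The AVC parabola has its vertex at q = 12/2 = 6, where AVC = 59 - 12·6 + 6^2 = $23.
Since P = $119 ≥ min AVC = $23, price covers variable cost and the firm should produce.
Set P = MC: 119 = 59 - 24q + 3q^2 → -60 - 24q + 3q^2 = 0. The roots are q = -2 and q = 10; the profit-maximizing output is on the rising part of MC, so q* = 10.
Check: AVC at q = 10 is $39 ≤ P, so revenue covers variable cost.
Profit = P·q − TC = 119·10 − 888 = $302.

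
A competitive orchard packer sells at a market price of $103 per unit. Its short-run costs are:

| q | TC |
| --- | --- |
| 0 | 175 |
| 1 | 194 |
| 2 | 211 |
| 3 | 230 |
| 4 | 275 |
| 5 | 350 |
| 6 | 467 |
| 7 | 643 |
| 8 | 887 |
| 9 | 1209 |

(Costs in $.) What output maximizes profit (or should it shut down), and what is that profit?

q = 5; profit = $165

Profit at each row (π = 103q − TC): q=0: -175; q=1: -91; q=2: -5; q=3: 79; q=4: 137; q=5: 165; q=6: 151; q=7: 78; q=8: -63; q=9: -282.
Profit is maximized at q = 5. AVC there is 175/5 = $35 ≤ P, so producing beats shutting down (which would give -$175).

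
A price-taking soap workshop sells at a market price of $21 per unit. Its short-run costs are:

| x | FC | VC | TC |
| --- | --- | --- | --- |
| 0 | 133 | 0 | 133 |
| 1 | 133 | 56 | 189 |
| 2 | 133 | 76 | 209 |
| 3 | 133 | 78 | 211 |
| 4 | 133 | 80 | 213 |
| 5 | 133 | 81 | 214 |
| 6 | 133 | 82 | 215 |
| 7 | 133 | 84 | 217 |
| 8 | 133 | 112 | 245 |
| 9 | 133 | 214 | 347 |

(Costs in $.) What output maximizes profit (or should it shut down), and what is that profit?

x = 7; profit = -$70

Compute π = P·x − TC at each output: x=0: -133; x=1: -168; x=2: -167; x=3: -148; x=4: -129; x=5: -109; x=6: -89; x=7: -70; x=8: -77; x=9: -158.
Profit is maximized at x = 7. AVC there is 84/7 = $12 ≤ P, so producing beats shutting down (which would give -$133).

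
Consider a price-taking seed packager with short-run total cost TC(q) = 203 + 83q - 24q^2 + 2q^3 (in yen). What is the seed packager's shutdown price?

¥11 per unit

The shutdown price is the minimum of AVC. VC = 83q - 24q^2 + 2q^3, so AVC = 83 - 24q + 2q^2.
At the minimum of AVC, MC = AVC. MC = 83 - 48q + 6q^2; setting MC = AVC gives 4q^2 - 24q = 0, so q = 6. min AVC = 11.
So the shutdown price is ¥11.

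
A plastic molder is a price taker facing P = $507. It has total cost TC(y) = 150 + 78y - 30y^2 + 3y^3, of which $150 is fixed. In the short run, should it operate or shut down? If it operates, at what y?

From TC, MC = TC'(y) = 78 - 60y + 9y^2 and AVC = VC/y = 78 - 30y + 3y^2.
AVC is minimized where dAVC/dy = -30 + 6y = 0, at y = 5; min AVC = 78 - 30·5 + 3·5^2 = $3.
Because $507 ≥ $3, revenue can cover variable cost; the firm operates.
Set P = MC: 507 = 78 - 60y + 9y^2 → -429 - 60y + 9y^2 = 0. The roots are y = -13/3 and y = 11; the profit-maximizing output is on the rising part of MC, so y* = 11.
Check: AVC at y = 11 is $111 ≤ P, so revenue covers variable cost.
Profit = P·y − TC = 507·11 − 1371 = $4206.

Produce at y = 11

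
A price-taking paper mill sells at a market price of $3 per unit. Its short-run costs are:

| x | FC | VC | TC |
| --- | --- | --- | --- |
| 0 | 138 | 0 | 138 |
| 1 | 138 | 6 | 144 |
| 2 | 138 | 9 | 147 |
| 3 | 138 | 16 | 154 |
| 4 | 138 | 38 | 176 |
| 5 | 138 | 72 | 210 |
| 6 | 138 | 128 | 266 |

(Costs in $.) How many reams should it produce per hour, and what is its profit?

Profit at each row (π = 3x − TC): x=0: -138; x=1: -141; x=2: -141; x=3: -145; x=4: -164; x=5: -195; x=6: -248.
Profit is highest at x = 0. Equivalently, the lowest AVC in the table is 9/2 ≈ $4.50 at x = 2, and P = $3 falls below it — price never covers variable cost, so the firm shuts down and loses only its fixed cost.

x = 0 (shut down); profit = -$138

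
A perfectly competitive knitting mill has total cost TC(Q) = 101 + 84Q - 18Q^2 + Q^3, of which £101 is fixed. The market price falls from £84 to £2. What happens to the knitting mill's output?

AVC = 84 - 18Q + Q^2, minimized at Q = 9 where min AVC = £3. MC = 84 - 36Q + 3Q^2.
At P = £84 ≥ min AVC, set P = MC on the rising branch: Q = 12.
At P = £2 < min AVC = £3, price no longer covers variable cost at any output, so the firm shuts down: Q = 0.

Output falls from 12 to 0 (the firm shuts down)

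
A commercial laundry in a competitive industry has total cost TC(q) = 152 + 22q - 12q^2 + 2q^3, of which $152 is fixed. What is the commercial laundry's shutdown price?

The firm shuts down when price falls below the minimum of average variable cost. AVC = VC/q = 22 - 12q + 2q^2.
At the minimum of AVC, MC = AVC. MC = 22 - 24q + 6q^2; setting MC = AVC gives 4q^2 - 12q = 0, so q = 3. min AVC = 4.
The firm shuts down for any P below $4.

$4 per unit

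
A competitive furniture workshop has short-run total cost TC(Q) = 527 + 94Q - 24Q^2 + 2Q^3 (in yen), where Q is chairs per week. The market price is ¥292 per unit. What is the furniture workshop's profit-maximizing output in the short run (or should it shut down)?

Produce at Q = 11

Variable cost is VC = 94Q - 24Q^2 + 2Q^3, so AVC = VC/Q = 94 - 24Q + 2Q^2 and MC = dTC/dQ = 94 - 48Q + 6Q^2.
The AVC parabola has its vertex at Q = 24/4 = 6, where AVC = 94 - 24·6 + 2·6^2 = ¥22.
Since P = ¥292 ≥ min AVC = ¥22, price covers variable cost and the firm should produce.
P = MC gives -198 - 48Q + 6Q^2 = 0, with roots -3 and 11. Take the larger (rising MC): Q* = 11.
Check: AVC at Q = 11 is ¥72 ≤ P, so revenue covers variable cost.
Profit = P·Q − TC = 292·11 − 1319 = ¥1893.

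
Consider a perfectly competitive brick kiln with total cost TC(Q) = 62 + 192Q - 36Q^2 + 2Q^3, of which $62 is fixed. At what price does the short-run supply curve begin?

$30 per unit

Short-run supply begins at min AVC. From VC = 192Q - 36Q^2 + 2Q^3, AVC = 192 - 36Q + 2Q^2.
At the minimum of AVC, MC = AVC. MC = 192 - 72Q + 6Q^2; setting MC = AVC gives 4Q^2 - 36Q = 0, so Q = 9. min AVC = 30.
For P < $30 the firm produces nothing.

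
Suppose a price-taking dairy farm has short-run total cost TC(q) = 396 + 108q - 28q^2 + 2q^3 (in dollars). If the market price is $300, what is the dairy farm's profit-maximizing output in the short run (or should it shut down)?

Produce at q = 12

From TC, MC = TC'(q) = 108 - 56q + 6q^2 and AVC = VC/q = 108 - 28q + 2q^2.
AVC is minimized where dAVC/dq = -28 + 4q = 0, at q = 7; min AVC = 108 - 28·7 + 2·7^2 = $10.
Because $300 ≥ $10, revenue can cover variable cost; the firm operates.
Solving P = MC: -192 - 56q + 6q^2 = 0 ⇒ q = -8/3 or 12. On the upward-sloping branch, q* = 12.
Check: AVC at q = 12 is $60 ≤ P, so revenue covers variable cost.
Profit = P·q − TC = 300·12 − 1116 = $2484.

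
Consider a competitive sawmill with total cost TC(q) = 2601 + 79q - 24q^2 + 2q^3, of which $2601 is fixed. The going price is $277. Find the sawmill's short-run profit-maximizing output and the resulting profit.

Profit = -$181 at q = 11

AVC = 79 - 24q + 2q^2 has its minimum $7 at q = 6; price $277 clears that bar, so the firm operates.
With MC = 79 - 48q + 6q^2, P = MC on the upward-sloping part at q* = 11.
TR = 277·11 = 3047. TC = 2601 + 627 = 3228. Profit = 3047 − 3228 = -$181.
That loss of $181 beats the $2601 the firm would lose by shutting down; producing recovers $2420 of fixed cost.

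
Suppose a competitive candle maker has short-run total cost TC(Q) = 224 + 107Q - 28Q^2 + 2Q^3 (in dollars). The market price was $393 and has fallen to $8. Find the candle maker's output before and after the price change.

Output falls from 13 to 0 (the firm shuts down)

MC = 107 - 56Q + 6Q^2; the shutdown threshold is min AVC = $9 (at Q = 7).
With P = $393 above the shutdown price, P = MC gives Q = 13.
At P = $8 < min AVC = $9, price no longer covers variable cost at any output, so the firm shuts down: Q = 0.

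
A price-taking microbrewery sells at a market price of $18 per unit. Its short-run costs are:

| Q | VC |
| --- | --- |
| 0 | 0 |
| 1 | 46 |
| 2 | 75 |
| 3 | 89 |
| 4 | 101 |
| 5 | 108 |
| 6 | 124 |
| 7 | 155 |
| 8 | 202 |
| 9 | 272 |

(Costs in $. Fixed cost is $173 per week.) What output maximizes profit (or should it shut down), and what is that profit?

Profit at each row (π = 18Q − TC): Q=0: -173; Q=1: -201; Q=2: -212; Q=3: -208; Q=4: -202; Q=5: -191; Q=6: -189; Q=7: -202; Q=8: -231; Q=9: -283.
Profit is highest at Q = 0. Equivalently, the lowest AVC in the table is 124/6 ≈ $20.67 at Q = 6, and P = $18 falls below it — price never covers variable cost, so the firm shuts down and loses only its fixed cost.

Q = 0 (shut down); profit = -$173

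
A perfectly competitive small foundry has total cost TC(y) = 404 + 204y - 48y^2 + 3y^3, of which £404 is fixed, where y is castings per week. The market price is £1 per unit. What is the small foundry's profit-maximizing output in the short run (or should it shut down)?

Shut down

Variable cost is VC = 204y - 48y^2 + 3y^3, so AVC = VC/y = 204 - 48y + 3y^2 and MC = dTC/dy = 204 - 96y + 9y^2.
AVC hits its minimum where MC = AVC, at y = 8, giving min AVC = 204 - 48·8 + 3·8^2 = £12.
Since P = £1 < min AVC = £12, price fails to cover variable cost at any output.
The firm minimizes its loss by shutting down and losing only its fixed cost of £404.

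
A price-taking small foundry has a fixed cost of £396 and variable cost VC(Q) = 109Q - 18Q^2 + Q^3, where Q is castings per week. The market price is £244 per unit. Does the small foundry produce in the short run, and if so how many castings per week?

Produce at Q = 15

Strip out fixed cost: VC = 109Q - 18Q^2 + Q^3. Then AVC = 109 - 18Q + Q^2 and MC = 109 - 36Q + 3Q^2.
The AVC parabola has its vertex at Q = 18/2 = 9, where AVC = 109 - 18·9 + 9^2 = £28.
Because £244 ≥ £28, revenue can cover variable cost; the firm operates.
P = MC gives -135 - 36Q + 3Q^2 = 0, with roots -3 and 15. Take the larger (rising MC): Q* = 15.
Check: AVC at Q = 15 is £64 ≤ P, so revenue covers variable cost.
Profit = P·Q − TC = 244·15 − 1356 = £2304.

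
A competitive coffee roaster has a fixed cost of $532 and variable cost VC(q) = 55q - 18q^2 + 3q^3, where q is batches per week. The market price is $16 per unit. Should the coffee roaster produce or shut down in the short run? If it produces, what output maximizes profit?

Shut down

From TC, MC = TC'(q) = 55 - 36q + 9q^2 and AVC = VC/q = 55 - 18q + 3q^2.
AVC hits its minimum where MC = AVC, at q = 3, giving min AVC = 55 - 18·3 + 3·3^2 = $28.
Since P = $16 < min AVC = $28, price fails to cover variable cost at any output.
Shutting down limits the loss to fixed cost, $532.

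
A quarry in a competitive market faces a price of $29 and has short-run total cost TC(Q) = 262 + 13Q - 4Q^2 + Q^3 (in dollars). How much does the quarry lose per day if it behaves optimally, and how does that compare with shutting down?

AVC = 13 - 4Q + Q^2; min AVC = $9 at Q = 2. Since P = $29 ≥ min AVC, the firm produces.
With MC = 13 - 8Q + 3Q^2, P = MC on the upward-sloping part at Q* = 4.
TR = 29·4 = 116. TC = 262 + 52 = 314. Profit = 116 − 314 = -$198.
By producing, the firm covers all variable cost plus $64 of fixed cost; shutting down would lose the full $262.

Profit = -$198 at Q = 4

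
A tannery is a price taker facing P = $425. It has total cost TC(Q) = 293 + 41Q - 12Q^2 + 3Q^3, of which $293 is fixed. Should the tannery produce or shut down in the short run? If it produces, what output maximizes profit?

From TC, MC = TC'(Q) = 41 - 24Q + 9Q^2 and AVC = VC/Q = 41 - 12Q + 3Q^2.
AVC is minimized where dAVC/dQ = -12 + 6Q = 0, at Q = 2; min AVC = 41 - 12·2 + 3·2^2 = $29.
P = $425 exceeds min AVC = $29, so the firm stays open.
P = MC gives -384 - 24Q + 9Q^2 = 0, with roots -16/3 and 8. Take the larger (rising MC): Q* = 8.
Check: AVC at Q = 8 is $137 ≤ P, so revenue covers variable cost.
Profit = P·Q − TC = 425·8 − 1389 = $2011.

Produce at Q = 8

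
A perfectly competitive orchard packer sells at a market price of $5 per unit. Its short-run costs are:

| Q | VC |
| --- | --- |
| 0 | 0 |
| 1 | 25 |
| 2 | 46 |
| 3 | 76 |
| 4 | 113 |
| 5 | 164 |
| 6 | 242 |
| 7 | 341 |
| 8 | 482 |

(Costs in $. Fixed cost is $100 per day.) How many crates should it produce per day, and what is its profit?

Profit at each row (π = 5Q − TC): Q=0: -100; Q=1: -120; Q=2: -136; Q=3: -161; Q=4: -193; Q=5: -239; Q=6: -312; Q=7: -406; Q=8: -542.
Profit is highest at Q = 0. Equivalently, the lowest AVC in the table is 46/2 ≈ $23 at Q = 2, and P = $5 falls below it — price never covers variable cost, so the firm shuts down and loses only its fixed cost.

Q = 0 (shut down); profit = -$100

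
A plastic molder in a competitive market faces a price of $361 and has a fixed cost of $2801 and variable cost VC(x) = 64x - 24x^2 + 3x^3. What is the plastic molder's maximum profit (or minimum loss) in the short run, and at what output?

Profit = -$371 at x = 9

AVC = 64 - 24x + 3x^2; min AVC = $16 at x = 4. Since P = $361 ≥ min AVC, the firm produces.
With MC = 64 - 48x + 9x^2, P = MC on the upward-sloping part at x* = 9.
TR = 361·9 = 3249. TC = 2801 + 819 = 3620. Profit = 3249 − 3620 = -$371.
That loss of $371 beats the $2801 the firm would lose by shutting down; producing recovers $2430 of fixed cost.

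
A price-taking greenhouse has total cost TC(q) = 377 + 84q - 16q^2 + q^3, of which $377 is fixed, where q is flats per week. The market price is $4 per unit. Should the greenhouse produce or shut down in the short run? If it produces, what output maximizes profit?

Variable cost is VC = 84q - 16q^2 + q^3, so AVC = VC/q = 84 - 16q + q^2 and MC = dTC/dq = 84 - 32q + 3q^2.
The AVC parabola has its vertex at q = 16/2 = 8, where AVC = 84 - 16·8 + 8^2 = $20.
Since P = $4 < min AVC = $20, price fails to cover variable cost at any output.
Best response: produce nothing and absorb the $377 fixed cost.

Shut down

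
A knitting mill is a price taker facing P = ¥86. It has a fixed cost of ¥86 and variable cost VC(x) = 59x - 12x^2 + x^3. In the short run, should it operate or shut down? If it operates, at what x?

From TC, MC = TC'(x) = 59 - 24x + 3x^2 and AVC = VC/x = 59 - 12x + x^2.
The AVC parabola has its vertex at x = 12/2 = 6, where AVC = 59 - 12·6 + 6^2 = ¥23.
Because ¥86 ≥ ¥23, revenue can cover variable cost; the firm operates.
Solving P = MC: -27 - 24x + 3x^2 = 0 ⇒ x = -1 or 9. On the upward-sloping branch, x* = 9.
Check: AVC at x = 9 is ¥32 ≤ P, so revenue covers variable cost.
Profit = P·x − TC = 86·9 − 374 = ¥400.

Produce at x = 9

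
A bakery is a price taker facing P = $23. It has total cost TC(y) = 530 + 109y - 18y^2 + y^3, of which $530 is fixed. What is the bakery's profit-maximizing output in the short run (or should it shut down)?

Strip out fixed cost: VC = 109y - 18y^2 + y^3. Then AVC = 109 - 18y + y^2 and MC = 109 - 36y + 3y^2.
AVC hits its minimum where MC = AVC, at y = 9, giving min AVC = 109 - 18·9 + 9^2 = $28.
P = $23 lies below min AVC = $28; no output level covers variable cost.
The firm minimizes its loss by shutting down and losing only its fixed cost of $530.

Shut down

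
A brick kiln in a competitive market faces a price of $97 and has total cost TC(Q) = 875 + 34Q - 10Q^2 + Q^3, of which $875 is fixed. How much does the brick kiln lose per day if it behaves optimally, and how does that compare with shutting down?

AVC = 34 - 10Q + Q^2 has its minimum $9 at Q = 5; price $97 clears that bar, so the firm operates.
With MC = 34 - 20Q + 3Q^2, P = MC on the upward-sloping part at Q* = 9.
TR = 97·9 = 873. TC = 875 + 225 = 1100. Profit = 873 − 1100 = -$227.
That loss of $227 beats the $875 the firm would lose by shutting down; producing recovers $648 of fixed cost.

Profit = -$227 at Q = 9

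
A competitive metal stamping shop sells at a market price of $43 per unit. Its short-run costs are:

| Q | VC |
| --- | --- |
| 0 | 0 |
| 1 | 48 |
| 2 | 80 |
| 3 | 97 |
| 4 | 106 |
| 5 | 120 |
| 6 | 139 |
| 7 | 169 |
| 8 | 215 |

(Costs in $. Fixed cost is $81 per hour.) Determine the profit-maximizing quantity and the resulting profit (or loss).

Q = 7; profit = $51

Compute π = P·Q − TC at each output: Q=0: -81; Q=1: -86; Q=2: -75; Q=3: -49; Q=4: -15; Q=5: 14; Q=6: 38; Q=7: 51; Q=8: 48.
Profit is maximized at Q = 7. AVC there is 169/7 = $24.14 ≤ P, so producing beats shutting down (which would give -$81).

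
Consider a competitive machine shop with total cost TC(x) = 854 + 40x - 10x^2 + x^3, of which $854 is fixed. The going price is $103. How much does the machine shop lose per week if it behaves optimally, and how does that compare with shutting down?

Profit = -$206 at x = 9

AVC = 40 - 10x + x^2; min AVC = $15 at x = 5. Since P = $103 ≥ min AVC, the firm produces.
With MC = 40 - 20x + 3x^2, P = MC on the upward-sloping part at x* = 9.
TR = 103·9 = 927. TC = 854 + 279 = 1133. Profit = 927 − 1133 = -$206.
That loss of $206 beats the $854 the firm would lose by shutting down; producing recovers $648 of fixed cost.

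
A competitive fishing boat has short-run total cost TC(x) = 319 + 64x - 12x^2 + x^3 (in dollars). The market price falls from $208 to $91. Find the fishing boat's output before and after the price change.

MC = 64 - 24x + 3x^2; the shutdown threshold is min AVC = $28 (at x = 6).
With P = $208 above the shutdown price, P = MC gives x = 12.
At P = $91 ≥ min AVC, set P = MC: x = 9. The firm stays open but cuts output.

Output falls from 12 to 9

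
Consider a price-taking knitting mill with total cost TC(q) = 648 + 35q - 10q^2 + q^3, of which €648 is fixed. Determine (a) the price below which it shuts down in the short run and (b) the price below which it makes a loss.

Shutdown price = €10; break-even price = €98

AVC = 35 - 10q + q^2; minimized at q = 5, giving min AVC = €10. That is the shutdown price.
ATC = 648/q + 35 - 10q + q^2. Setting dATC/dq = −648/q^2 − 10 + 2q = 0 gives q = 9 (since 2·9^3 − 10·9^2 = 648).
min ATC = 648/9 + 35 − 10·9 + 9^2 = €98. That is the break-even price.
Between these two prices the firm operates at a loss; above €98 it earns a profit.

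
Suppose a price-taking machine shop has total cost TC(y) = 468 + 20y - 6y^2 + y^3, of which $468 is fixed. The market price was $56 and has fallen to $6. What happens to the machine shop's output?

Output falls from 6 to 0 (the firm shuts down)

AVC = 20 - 6y + y^2, minimized at y = 3 where min AVC = $11. MC = 20 - 12y + 3y^2.
At P = $56 ≥ min AVC, set P = MC on the rising branch: y = 6.
At P = $6 < min AVC = $11, price no longer covers variable cost at any output, so the firm shuts down: y = 0.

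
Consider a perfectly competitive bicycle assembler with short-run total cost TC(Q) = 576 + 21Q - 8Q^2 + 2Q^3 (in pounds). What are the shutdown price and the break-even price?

AVC = 21 - 8Q + 2Q^2; minimized at Q = 2, giving min AVC = £13. That is the shutdown price.
ATC = 576/Q + 21 - 8Q + 2Q^2. Setting dATC/dQ = −576/Q^2 − 8 + 4Q = 0 gives Q = 6 (since 4·6^3 − 8·6^2 = 576).
min ATC = 576/6 + 21 − 8·6 + 2·6^2 = £141. That is the break-even price.
For £13 ≤ P < £141 the firm produces at a loss; below £13 it shuts down.

Shutdown price = £13; break-even price = £141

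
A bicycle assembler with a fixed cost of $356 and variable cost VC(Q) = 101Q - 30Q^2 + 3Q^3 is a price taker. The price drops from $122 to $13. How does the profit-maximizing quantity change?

Output falls from 7 to 0 (the firm shuts down)

MC = 101 - 60Q + 9Q^2; the shutdown threshold is min AVC = $26 (at Q = 5).
At P = $122 ≥ min AVC, set P = MC on the rising branch: Q = 7.
At P = $13 < min AVC = $26, price no longer covers variable cost at any output, so the firm shuts down: Q = 0.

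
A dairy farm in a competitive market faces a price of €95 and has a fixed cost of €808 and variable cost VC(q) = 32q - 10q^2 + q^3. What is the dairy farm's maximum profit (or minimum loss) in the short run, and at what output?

AVC = 32 - 10q + q^2; min AVC = €7 at q = 5. Since P = €95 ≥ min AVC, the firm produces.
MC = 32 - 20q + 3q^2. Setting P = MC and taking the root on the rising branch gives q* = 9.
TR = 95·9 = 855. TC = 808 + 207 = 1015. Profit = 855 − 1015 = -€160.
By producing, the firm covers all variable cost plus €648 of fixed cost; shutting down would lose the full €808.

Profit = -€160 at q = 9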